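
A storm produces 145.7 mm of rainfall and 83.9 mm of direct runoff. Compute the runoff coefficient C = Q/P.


The runoff coefficient C = runoff depth / rainfall depth.
C = 83.9 / 145.7
  = 0.5758.

0.5758


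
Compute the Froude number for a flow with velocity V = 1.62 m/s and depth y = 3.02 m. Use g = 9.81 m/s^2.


The Froude number is defined as Fr = V / sqrt(g*y).
g*y = 9.81 * 3.02 = 29.6262.
sqrt(g*y) = sqrt(29.6262) = 5.443.
Fr = 1.62 / 5.443 = 0.2976.

0.2976


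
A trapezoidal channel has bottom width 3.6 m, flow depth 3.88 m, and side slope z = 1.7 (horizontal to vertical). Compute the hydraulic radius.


For a trapezoidal section with side slope z:
A = (b + z*y)*y = (3.6 + 1.7*3.88)*3.88 = 39.56 m^2.
P = b + 2*y*sqrt(1 + z^2) = 3.6 + 2*3.88*sqrt(1 + 1.7^2) = 18.905 m.
R = A/P = 39.56 / 18.905 = 2.0926 m.

2.0926


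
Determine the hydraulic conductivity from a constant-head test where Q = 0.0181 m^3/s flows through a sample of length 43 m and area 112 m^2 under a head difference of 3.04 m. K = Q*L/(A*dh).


From K = Q*L / (A*dh):
Numerator: Q*L = 0.0181 * 43 = 0.7783.
Denominator: A*dh = 112 * 3.04 = 340.48.
K = 0.7783 / 340.48 = 0.002286 m/s.

0.002286


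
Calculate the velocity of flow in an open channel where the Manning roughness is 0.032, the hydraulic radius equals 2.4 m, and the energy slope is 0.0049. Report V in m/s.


Manning's equation gives V = (1/n) * R^(2/3) * S^(1/2).
First, compute R^(2/3) = 2.4^(2/3) = 1.7926.
Next, S^(1/2) = 0.0049^(1/2) = 0.07.
Then 1/n = 1/0.032 = 31.25.
V = 31.25 * 1.7926 * 0.07 = 3.9212 m/s.

3.9212


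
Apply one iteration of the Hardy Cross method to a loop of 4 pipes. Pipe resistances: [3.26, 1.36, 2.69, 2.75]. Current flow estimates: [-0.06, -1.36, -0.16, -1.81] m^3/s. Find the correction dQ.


Numerator terms (r*Q*|Q|): 3.26*-0.06*|-0.06| = -0.0117; 1.36*-1.36*|-1.36| = -2.5155; 2.69*-0.16*|-0.16| = -0.0689; 2.75*-1.81*|-1.81| = -9.0093.
Sum of numerator = -11.6053.
Denominator terms (r*|Q|): 3.26*|-0.06| = 0.1956; 1.36*|-1.36| = 1.8496; 2.69*|-0.16| = 0.4304; 2.75*|-1.81| = 4.9775.
2 * sum of denominator = 2 * 7.4531 = 14.9062.
dQ = --11.6053 / 14.9062 = 0.7786 m^3/s.

0.7786


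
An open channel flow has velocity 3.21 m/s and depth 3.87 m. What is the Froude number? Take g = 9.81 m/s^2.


The Froude number is defined as Fr = V / sqrt(g*y).
g*y = 9.81 * 3.87 = 37.9647.
sqrt(g*y) = sqrt(37.9647) = 6.1616.
Fr = 3.21 / 6.1616 = 0.521.

0.521


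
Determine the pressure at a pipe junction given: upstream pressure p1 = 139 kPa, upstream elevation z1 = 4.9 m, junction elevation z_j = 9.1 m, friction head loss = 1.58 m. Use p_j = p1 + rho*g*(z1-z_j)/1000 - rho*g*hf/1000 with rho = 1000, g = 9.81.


Junction pressure: p_j = p1 + rho*g*(z1 - z_j)/1000 - rho*g*hf/1000.
Elevation term = 1000*9.81*(4.9 - 9.1)/1000 = -41.202 kPa.
Friction term = 1000*9.81*1.58/1000 = 15.5 kPa.
p_j = 139 + -41.202 - 15.5 = 82.3 kPa.

82.3


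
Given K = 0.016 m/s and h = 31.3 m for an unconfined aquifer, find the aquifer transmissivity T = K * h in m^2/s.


Transmissivity is defined as T = K * h.
T = 0.016 * 31.3
  = 0.5008 m^2/s.

0.5008


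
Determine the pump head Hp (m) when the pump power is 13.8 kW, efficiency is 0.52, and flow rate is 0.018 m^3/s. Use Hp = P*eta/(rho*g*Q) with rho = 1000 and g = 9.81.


Pump head formula: Hp = P * eta / (rho * g * Q).
Numerator: P * eta = 13.8 * 1000 * 0.52 = 7176.0 W.
Denominator: rho * g * Q = 1000 * 9.81 * 0.018 = 176.58.
Hp = 7176.0 / 176.58 = 40.64 m.

40.64


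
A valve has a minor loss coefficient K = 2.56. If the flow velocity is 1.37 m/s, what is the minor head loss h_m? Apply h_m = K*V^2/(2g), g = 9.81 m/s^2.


Minor loss formula: h_m = K * V^2/(2g).
V^2 = 1.37^2 = 1.8769.
V^2/(2g) = 1.8769 / 19.62 = 0.0957 m.
h_m = 2.56 * 0.0957 = 0.2449 m.

0.2449


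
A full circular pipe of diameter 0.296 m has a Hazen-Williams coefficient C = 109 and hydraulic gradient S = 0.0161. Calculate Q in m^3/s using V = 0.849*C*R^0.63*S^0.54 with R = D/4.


For a full circular pipe, R = D/4 = 0.296/4 = 0.074 m.
V = 0.849 * 109 * 0.074^0.63 * 0.0161^0.54
  = 0.849 * 109 * 0.193917 * 0.107569
  = 1.9304 m/s.
Pipe area A = pi*D^2/4 = pi*0.296^2/4 = 0.0688 m^2.
Q = A * V = 0.0688 * 1.9304 = 0.1328 m^3/s.

0.1328


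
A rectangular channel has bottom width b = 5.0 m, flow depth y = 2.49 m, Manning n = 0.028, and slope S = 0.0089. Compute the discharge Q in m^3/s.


For a rectangular channel, the cross-sectional area A = b * y = 5.0 * 2.49 = 12.45 m^2.
The wetted perimeter P = b + 2y = 5.0 + 2*2.49 = 9.98 m.
Hydraulic radius R = A/P = 12.45/9.98 = 1.2475 m.
Velocity V = (1/n)*R^(2/3)*S^(1/2) = (1/0.028)*1.2475^(2/3)*0.0089^(1/2) = 3.9045 m/s.
Discharge Q = A * V = 12.45 * 3.9045 = 48.611 m^3/s.

48.611


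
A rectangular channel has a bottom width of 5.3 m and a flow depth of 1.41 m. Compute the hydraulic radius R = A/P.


For a rectangular section:
Flow area A = b * y = 5.3 * 1.41 = 7.47 m^2.
Wetted perimeter P = b + 2y = 5.3 + 2*1.41 = 8.12 m.
Hydraulic radius R = A/P = 7.47 / 8.12 = 0.9203 m.

0.9203


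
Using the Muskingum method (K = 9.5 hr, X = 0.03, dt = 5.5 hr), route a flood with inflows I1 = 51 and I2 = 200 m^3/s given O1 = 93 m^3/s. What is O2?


Muskingum coefficients:
denom = 2*K*(1-X) + dt = 2*9.5*(1-0.03) + 5.5 = 23.93.
C0 = (dt - 2*K*X)/denom = (5.5 - 2*9.5*0.03)/23.93 = 0.206.
C1 = (dt + 2*K*X)/denom = (5.5 + 2*9.5*0.03)/23.93 = 0.2537.
C2 = (2*K*(1-X) - dt)/denom = 0.5403.
O2 = C0*I2 + C1*I1 + C2*O1
   = 0.206*200 + 0.2537*51 + 0.5403*93
   = 104.39 m^3/s.

104.39


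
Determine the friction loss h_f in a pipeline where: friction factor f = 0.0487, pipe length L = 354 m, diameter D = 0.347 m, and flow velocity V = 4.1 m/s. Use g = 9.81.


Darcy-Weisbach equation: h_f = f * (L/D) * V^2/(2g).
f * L/D = 0.0487 * 354/0.347 = 49.6824.
V^2/(2g) = 4.1^2 / (2*9.81) = 16.81 / 19.62 = 0.8568 m.
h_f = 49.6824 * 0.8568 = 42.567 m.

42.567


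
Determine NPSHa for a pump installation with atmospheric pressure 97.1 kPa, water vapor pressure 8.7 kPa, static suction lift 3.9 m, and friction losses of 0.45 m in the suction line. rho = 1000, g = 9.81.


NPSHa = p_atm/(rho*g) - z_s - hf_s - p_vap/(rho*g).
p_atm/(rho*g) = 97.1*1000 / (1000*9.81) = 9.898 m.
p_vap/(rho*g) = 8.7*1000 / (1000*9.81) = 0.887 m.
NPSHa = 9.898 - 3.9 - 0.45 - 0.887
      = 4.66 m.

4.66


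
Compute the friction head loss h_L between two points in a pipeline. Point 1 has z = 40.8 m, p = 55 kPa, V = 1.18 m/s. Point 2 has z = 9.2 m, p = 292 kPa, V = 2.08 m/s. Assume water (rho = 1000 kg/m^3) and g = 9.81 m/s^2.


Total head at each section: H = z + p/(rho*g) + V^2/(2g).
H1 = 40.8 + 55*1000/(1000*9.81) + 1.18^2/(2*9.81)
   = 40.8 + 5.607 + 0.071
   = 46.477 m.
H2 = 9.2 + 292*1000/(1000*9.81) + 2.08^2/(2*9.81)
   = 9.2 + 29.766 + 0.2205
   = 39.186 m.
h_L = H1 - H2 = 46.477 - 39.186 = 7.291 m.

7.291


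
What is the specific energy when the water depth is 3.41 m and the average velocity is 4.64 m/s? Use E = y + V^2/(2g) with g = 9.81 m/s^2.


Specific energy E = y + V^2/(2g).
Velocity head = V^2/(2g) = 4.64^2 / (2*9.81) = 21.5296 / 19.62 = 1.0973 m.
E = 3.41 + 1.0973 = 4.5073 m.

4.5073


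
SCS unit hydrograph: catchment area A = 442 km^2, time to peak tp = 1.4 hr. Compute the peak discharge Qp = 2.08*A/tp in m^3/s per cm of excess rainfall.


SCS formula: Qp = 2.08 * A / tp.
Qp = 2.08 * 442 / 1.4
   = 919.36 / 1.4
   = 656.69 m^3/s per cm.

656.69


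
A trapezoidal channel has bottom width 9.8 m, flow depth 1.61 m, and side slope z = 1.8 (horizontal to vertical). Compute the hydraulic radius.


For a trapezoidal section with side slope z:
A = (b + z*y)*y = (9.8 + 1.8*1.61)*1.61 = 20.444 m^2.
P = b + 2*y*sqrt(1 + z^2) = 9.8 + 2*1.61*sqrt(1 + 1.8^2) = 16.43 m.
R = A/P = 20.444 / 16.43 = 1.2443 m.

1.2443


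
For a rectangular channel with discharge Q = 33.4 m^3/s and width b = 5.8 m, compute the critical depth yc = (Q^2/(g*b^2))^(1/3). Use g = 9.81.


Using yc = (Q^2 / (g * b^2))^(1/3):
Q^2 = 33.4^2 = 1115.56.
g * b^2 = 9.81 * 5.8^2 = 9.81 * 33.64 = 330.01.
Q^2 / (g*b^2) = 1115.56 / 330.01 = 3.3804.
yc = 3.3804^(1/3) = 1.5008 m.

1.5008


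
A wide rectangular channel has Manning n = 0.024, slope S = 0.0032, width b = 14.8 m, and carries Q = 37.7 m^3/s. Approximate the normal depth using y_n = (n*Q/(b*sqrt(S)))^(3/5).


We use the wide-channel approximation y_n = (n*Q/(b*sqrt(S)))^(3/5).
sqrt(S) = sqrt(0.0032) = 0.056569.
Numerator: n*Q = 0.024 * 37.7 = 0.9048.
Denominator: b*sqrt(S) = 14.8 * 0.056569 = 0.837221.
arg = 1.0807.
y_n = 1.0807^(3/5) = 1.0477 m.

1.0477


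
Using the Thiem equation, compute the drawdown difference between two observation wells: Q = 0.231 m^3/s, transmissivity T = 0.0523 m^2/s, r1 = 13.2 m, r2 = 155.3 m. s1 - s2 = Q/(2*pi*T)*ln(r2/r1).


Thiem equation: s1 - s2 = Q/(2*pi*T) * ln(r2/r1).
ln(r2/r1) = ln(155.3/13.2) = 2.4651.
Q/(2*pi*T) = 0.231 / (2*pi*0.0523) = 0.231 / 0.3286 = 0.703.
s1 - s2 = 0.703 * 2.4651 = 1.7329 m.

1.7329


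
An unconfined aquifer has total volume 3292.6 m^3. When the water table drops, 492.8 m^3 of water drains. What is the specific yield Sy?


Specific yield Sy = Volume drained / Total volume.
Sy = 492.8 / 3292.6
   = 0.1497.

0.1497


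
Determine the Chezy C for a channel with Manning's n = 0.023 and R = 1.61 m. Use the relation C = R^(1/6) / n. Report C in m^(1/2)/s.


The Chezy coefficient relates to Manning's n through C = R^(1/6) / n.
R^(1/6) = 1.61^(1/6) = 1.082607.
C = 1.082607 / 0.023 = 47.07 m^(1/2)/s.

47.07


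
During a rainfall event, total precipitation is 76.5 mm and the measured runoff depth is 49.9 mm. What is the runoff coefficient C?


The runoff coefficient C = runoff depth / rainfall depth.
C = 49.9 / 76.5
  = 0.6523.

0.6523


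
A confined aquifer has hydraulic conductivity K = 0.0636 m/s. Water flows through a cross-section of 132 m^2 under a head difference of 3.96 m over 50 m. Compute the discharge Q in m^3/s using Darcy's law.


Darcy's law: Q = K * A * i, where i = dh/L.
Hydraulic gradient i = 3.96 / 50 = 0.0792.
Q = 0.0636 * 132 * 0.0792
  = 0.6649 m^3/s.

0.6649


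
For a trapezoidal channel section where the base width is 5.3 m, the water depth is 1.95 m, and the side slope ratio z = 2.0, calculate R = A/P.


For a trapezoidal section with side slope z:
A = (b + z*y)*y = (5.3 + 2.0*1.95)*1.95 = 17.94 m^2.
P = b + 2*y*sqrt(1 + z^2) = 5.3 + 2*1.95*sqrt(1 + 2.0^2) = 14.021 m.
R = A/P = 17.94 / 14.021 = 1.2795 m.

1.2795


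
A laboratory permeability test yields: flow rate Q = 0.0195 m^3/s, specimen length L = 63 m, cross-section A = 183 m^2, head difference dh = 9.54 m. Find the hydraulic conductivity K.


From K = Q*L / (A*dh):
Numerator: Q*L = 0.0195 * 63 = 1.2285.
Denominator: A*dh = 183 * 9.54 = 1745.82.
K = 1.2285 / 1745.82 = 0.000704 m/s.

0.000704


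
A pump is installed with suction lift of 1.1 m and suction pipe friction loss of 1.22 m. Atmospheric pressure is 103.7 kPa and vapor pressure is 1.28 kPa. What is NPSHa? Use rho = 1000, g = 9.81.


NPSHa = p_atm/(rho*g) - z_s - hf_s - p_vap/(rho*g).
p_atm/(rho*g) = 103.7*1000 / (1000*9.81) = 10.571 m.
p_vap/(rho*g) = 1.28*1000 / (1000*9.81) = 0.13 m.
NPSHa = 10.571 - 1.1 - 1.22 - 0.13
      = 8.12 m.

8.12


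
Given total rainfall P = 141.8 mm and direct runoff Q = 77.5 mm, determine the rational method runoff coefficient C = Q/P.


The runoff coefficient C = runoff depth / rainfall depth.
C = 77.5 / 141.8
  = 0.5465.

0.5465


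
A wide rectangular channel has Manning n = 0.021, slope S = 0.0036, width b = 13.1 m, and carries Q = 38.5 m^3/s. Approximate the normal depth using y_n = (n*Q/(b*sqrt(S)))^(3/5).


We use the wide-channel approximation y_n = (n*Q/(b*sqrt(S)))^(3/5).
sqrt(S) = sqrt(0.0036) = 0.06.
Numerator: n*Q = 0.021 * 38.5 = 0.8085.
Denominator: b*sqrt(S) = 13.1 * 0.06 = 0.786.
arg = 1.0286.
y_n = 1.0286^(3/5) = 1.0171 m.

1.0171


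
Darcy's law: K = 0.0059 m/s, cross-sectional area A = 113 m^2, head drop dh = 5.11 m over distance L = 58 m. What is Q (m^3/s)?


Darcy's law: Q = K * A * i, where i = dh/L.
Hydraulic gradient i = 5.11 / 58 = 0.088103.
Q = 0.0059 * 113 * 0.088103
  = 0.0587 m^3/s.

0.0587


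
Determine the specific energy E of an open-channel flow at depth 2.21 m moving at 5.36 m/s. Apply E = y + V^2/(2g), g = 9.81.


Specific energy E = y + V^2/(2g).
Velocity head = V^2/(2g) = 5.36^2 / (2*9.81) = 28.7296 / 19.62 = 1.4643 m.
E = 2.21 + 1.4643 = 3.6743 m.

3.6743


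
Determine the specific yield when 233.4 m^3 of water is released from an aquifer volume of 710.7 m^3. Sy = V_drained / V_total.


Specific yield Sy = Volume drained / Total volume.
Sy = 233.4 / 710.7
   = 0.3284.

0.3284


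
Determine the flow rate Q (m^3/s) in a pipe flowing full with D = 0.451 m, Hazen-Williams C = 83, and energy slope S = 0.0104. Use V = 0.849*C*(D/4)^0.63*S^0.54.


For a full circular pipe, R = D/4 = 0.451/4 = 0.1128 m.
V = 0.849 * 83 * 0.1128^0.63 * 0.0104^0.54
  = 0.849 * 83 * 0.252833 * 0.084957
  = 1.5136 m/s.
Pipe area A = pi*D^2/4 = pi*0.451^2/4 = 0.1598 m^2.
Q = A * V = 0.1598 * 1.5136 = 0.2418 m^3/s.

0.2418


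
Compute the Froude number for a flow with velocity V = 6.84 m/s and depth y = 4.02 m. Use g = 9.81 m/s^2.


The Froude number is defined as Fr = V / sqrt(g*y).
g*y = 9.81 * 4.02 = 39.4362.
sqrt(g*y) = sqrt(39.4362) = 6.2798.
Fr = 6.84 / 6.2798 = 1.0892.

1.0892


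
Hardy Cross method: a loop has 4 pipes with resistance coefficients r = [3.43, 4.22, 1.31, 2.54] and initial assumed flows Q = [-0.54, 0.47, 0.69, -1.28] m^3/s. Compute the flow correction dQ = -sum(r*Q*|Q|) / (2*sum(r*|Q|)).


Numerator terms (r*Q*|Q|): 3.43*-0.54*|-0.54| = -1.0002; 4.22*0.47*|0.47| = 0.9322; 1.31*0.69*|0.69| = 0.6237; 2.54*-1.28*|-1.28| = -4.1615.
Sum of numerator = -3.6058.
Denominator terms (r*|Q|): 3.43*|-0.54| = 1.8522; 4.22*|0.47| = 1.9834; 1.31*|0.69| = 0.9039; 2.54*|-1.28| = 3.2512.
2 * sum of denominator = 2 * 7.9907 = 15.9814.
dQ = --3.6058 / 15.9814 = 0.2256 m^3/s.

0.2256


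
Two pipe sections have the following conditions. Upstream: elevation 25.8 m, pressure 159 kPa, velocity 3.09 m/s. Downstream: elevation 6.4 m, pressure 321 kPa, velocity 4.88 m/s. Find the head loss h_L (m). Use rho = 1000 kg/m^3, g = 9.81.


Total head at each section: H = z + p/(rho*g) + V^2/(2g).
H1 = 25.8 + 159*1000/(1000*9.81) + 3.09^2/(2*9.81)
   = 25.8 + 16.208 + 0.4867
   = 42.495 m.
H2 = 6.4 + 321*1000/(1000*9.81) + 4.88^2/(2*9.81)
   = 6.4 + 32.722 + 1.2138
   = 40.335 m.
h_L = H1 - H2 = 42.495 - 40.335 = 2.159 m.

2.159


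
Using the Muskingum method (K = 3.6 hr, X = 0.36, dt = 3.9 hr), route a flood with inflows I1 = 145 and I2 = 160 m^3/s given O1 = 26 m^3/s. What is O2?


Muskingum coefficients:
denom = 2*K*(1-X) + dt = 2*3.6*(1-0.36) + 3.9 = 8.508.
C0 = (dt - 2*K*X)/denom = (3.9 - 2*3.6*0.36)/8.508 = 0.1537.
C1 = (dt + 2*K*X)/denom = (3.9 + 2*3.6*0.36)/8.508 = 0.763.
C2 = (2*K*(1-X) - dt)/denom = 0.0832.
O2 = C0*I2 + C1*I1 + C2*O1
   = 0.1537*160 + 0.763*145 + 0.0832*26
   = 137.4 m^3/s.

137.4


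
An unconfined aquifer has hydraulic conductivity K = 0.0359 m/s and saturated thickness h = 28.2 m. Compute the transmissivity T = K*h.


Transmissivity is defined as T = K * h.
T = 0.0359 * 28.2
  = 1.0124 m^2/s.

1.0124


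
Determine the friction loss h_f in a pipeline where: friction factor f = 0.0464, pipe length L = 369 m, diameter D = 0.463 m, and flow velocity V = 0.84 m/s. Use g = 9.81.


Darcy-Weisbach equation: h_f = f * (L/D) * V^2/(2g).
f * L/D = 0.0464 * 369/0.463 = 36.9797.
V^2/(2g) = 0.84^2 / (2*9.81) = 0.7056 / 19.62 = 0.036 m.
h_f = 36.9797 * 0.036 = 1.33 m.

1.33


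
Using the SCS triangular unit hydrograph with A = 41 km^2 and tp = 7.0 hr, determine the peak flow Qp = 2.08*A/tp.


SCS formula: Qp = 2.08 * A / tp.
Qp = 2.08 * 41 / 7.0
   = 85.28 / 7.0
   = 12.18 m^3/s per cm.

12.18


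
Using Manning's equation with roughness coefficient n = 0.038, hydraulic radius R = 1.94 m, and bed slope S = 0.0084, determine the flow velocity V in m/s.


Manning's equation gives V = (1/n) * R^(2/3) * S^(1/2).
First, compute R^(2/3) = 1.94^(2/3) = 1.5555.
Next, S^(1/2) = 0.0084^(1/2) = 0.091652.
Then 1/n = 1/0.038 = 26.32.
V = 26.32 * 1.5555 * 0.091652 = 3.7517 m/s.

3.7517


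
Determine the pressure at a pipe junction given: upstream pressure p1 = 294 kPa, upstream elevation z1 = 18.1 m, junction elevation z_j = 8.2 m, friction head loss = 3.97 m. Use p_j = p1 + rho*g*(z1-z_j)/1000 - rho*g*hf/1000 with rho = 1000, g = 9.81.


Junction pressure: p_j = p1 + rho*g*(z1 - z_j)/1000 - rho*g*hf/1000.
Elevation term = 1000*9.81*(18.1 - 8.2)/1000 = 97.119 kPa.
Friction term = 1000*9.81*3.97/1000 = 38.946 kPa.
p_j = 294 + 97.119 - 38.946 = 352.17 kPa.

352.17


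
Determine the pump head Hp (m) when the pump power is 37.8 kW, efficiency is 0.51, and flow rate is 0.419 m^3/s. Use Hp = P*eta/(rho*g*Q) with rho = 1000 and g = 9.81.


Pump head formula: Hp = P * eta / (rho * g * Q).
Numerator: P * eta = 37.8 * 1000 * 0.51 = 19278.0 W.
Denominator: rho * g * Q = 1000 * 9.81 * 0.419 = 4110.39.
Hp = 19278.0 / 4110.39 = 4.69 m.

4.69


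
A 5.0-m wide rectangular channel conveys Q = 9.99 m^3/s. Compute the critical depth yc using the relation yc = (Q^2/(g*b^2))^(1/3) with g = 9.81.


Using yc = (Q^2 / (g * b^2))^(1/3):
Q^2 = 9.99^2 = 99.8.
g * b^2 = 9.81 * 5.0^2 = 9.81 * 25.0 = 245.25.
Q^2 / (g*b^2) = 99.8 / 245.25 = 0.4069.
yc = 0.4069^(1/3) = 0.741 m.

0.741


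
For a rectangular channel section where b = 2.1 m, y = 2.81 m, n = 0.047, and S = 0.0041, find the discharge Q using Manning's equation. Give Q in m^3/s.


For a rectangular channel, the cross-sectional area A = b * y = 2.1 * 2.81 = 5.9 m^2.
The wetted perimeter P = b + 2y = 2.1 + 2*2.81 = 7.72 m.
Hydraulic radius R = A/P = 5.9/7.72 = 0.7644 m.
Velocity V = (1/n)*R^(2/3)*S^(1/2) = (1/0.047)*0.7644^(2/3)*0.0041^(1/2) = 1.1389 m/s.
Discharge Q = A * V = 5.9 * 1.1389 = 6.721 m^3/s.

6.721


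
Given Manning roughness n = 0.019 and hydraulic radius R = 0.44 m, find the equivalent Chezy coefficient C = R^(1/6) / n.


The Chezy coefficient relates to Manning's n through C = R^(1/6) / n.
R^(1/6) = 0.44^(1/6) = 0.872118.
C = 0.872118 / 0.019 = 45.9 m^(1/2)/s.

45.9


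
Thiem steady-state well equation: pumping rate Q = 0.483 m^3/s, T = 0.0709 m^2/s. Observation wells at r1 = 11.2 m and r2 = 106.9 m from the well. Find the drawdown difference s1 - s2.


Thiem equation: s1 - s2 = Q/(2*pi*T) * ln(r2/r1).
ln(r2/r1) = ln(106.9/11.2) = 2.256.
Q/(2*pi*T) = 0.483 / (2*pi*0.0709) = 0.483 / 0.4455 = 1.0842.
s1 - s2 = 1.0842 * 2.256 = 2.446 m.

2.446


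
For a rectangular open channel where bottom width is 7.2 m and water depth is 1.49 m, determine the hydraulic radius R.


For a rectangular section:
Flow area A = b * y = 7.2 * 1.49 = 10.73 m^2.
Wetted perimeter P = b + 2y = 7.2 + 2*1.49 = 10.18 m.
Hydraulic radius R = A/P = 10.73 / 10.18 = 1.0538 m.

1.0538


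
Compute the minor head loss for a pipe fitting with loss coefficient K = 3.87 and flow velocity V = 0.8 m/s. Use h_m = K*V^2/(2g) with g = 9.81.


Minor loss formula: h_m = K * V^2/(2g).
V^2 = 0.8^2 = 0.64.
V^2/(2g) = 0.64 / 19.62 = 0.0326 m.
h_m = 3.87 * 0.0326 = 0.1262 m.

0.1262


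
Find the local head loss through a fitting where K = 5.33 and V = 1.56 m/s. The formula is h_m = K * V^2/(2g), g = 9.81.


Minor loss formula: h_m = K * V^2/(2g).
V^2 = 1.56^2 = 2.4336.
V^2/(2g) = 2.4336 / 19.62 = 0.124 m.
h_m = 5.33 * 0.124 = 0.6611 m.

0.6611


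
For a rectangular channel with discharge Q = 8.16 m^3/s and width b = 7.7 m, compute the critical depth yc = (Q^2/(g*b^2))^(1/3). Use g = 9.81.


Using yc = (Q^2 / (g * b^2))^(1/3):
Q^2 = 8.16^2 = 66.59.
g * b^2 = 9.81 * 7.7^2 = 9.81 * 59.29 = 581.63.
Q^2 / (g*b^2) = 66.59 / 581.63 = 0.1145.
yc = 0.1145^(1/3) = 0.4856 m.

0.4856


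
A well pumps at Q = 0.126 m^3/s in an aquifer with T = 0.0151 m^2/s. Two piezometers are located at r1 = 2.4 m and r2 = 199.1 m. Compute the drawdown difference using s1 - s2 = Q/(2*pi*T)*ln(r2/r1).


Thiem equation: s1 - s2 = Q/(2*pi*T) * ln(r2/r1).
ln(r2/r1) = ln(199.1/2.4) = 4.4183.
Q/(2*pi*T) = 0.126 / (2*pi*0.0151) = 0.126 / 0.0949 = 1.328.
s1 - s2 = 1.328 * 4.4183 = 5.8678 m.

5.8678


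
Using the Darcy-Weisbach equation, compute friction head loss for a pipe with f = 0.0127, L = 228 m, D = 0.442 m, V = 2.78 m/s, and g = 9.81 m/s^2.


Darcy-Weisbach equation: h_f = f * (L/D) * V^2/(2g).
f * L/D = 0.0127 * 228/0.442 = 6.5511.
V^2/(2g) = 2.78^2 / (2*9.81) = 7.7284 / 19.62 = 0.3939 m.
h_f = 6.5511 * 0.3939 = 2.581 m.

2.581


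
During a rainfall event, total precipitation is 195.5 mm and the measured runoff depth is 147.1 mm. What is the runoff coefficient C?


The runoff coefficient C = runoff depth / rainfall depth.
C = 147.1 / 195.5
  = 0.7524.

0.7524


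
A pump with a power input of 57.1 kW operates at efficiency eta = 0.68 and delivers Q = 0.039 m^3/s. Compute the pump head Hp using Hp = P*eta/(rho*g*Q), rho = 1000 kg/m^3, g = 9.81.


Pump head formula: Hp = P * eta / (rho * g * Q).
Numerator: P * eta = 57.1 * 1000 * 0.68 = 38828.0 W.
Denominator: rho * g * Q = 1000 * 9.81 * 0.039 = 382.59.
Hp = 38828.0 / 382.59 = 101.49 m.

101.49


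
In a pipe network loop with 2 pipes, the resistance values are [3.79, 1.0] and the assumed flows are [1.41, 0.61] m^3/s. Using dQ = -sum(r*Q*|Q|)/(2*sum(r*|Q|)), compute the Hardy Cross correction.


Numerator terms (r*Q*|Q|): 3.79*1.41*|1.41| = 7.5349; 1.0*0.61*|0.61| = 0.3721.
Sum of numerator = 7.907.
Denominator terms (r*|Q|): 3.79*|1.41| = 5.3439; 1.0*|0.61| = 0.61.
2 * sum of denominator = 2 * 5.9539 = 11.9078.
dQ = -7.907 / 11.9078 = -0.664 m^3/s.

-0.664


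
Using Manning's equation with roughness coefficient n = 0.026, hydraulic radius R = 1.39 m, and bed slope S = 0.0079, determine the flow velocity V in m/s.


Manning's equation gives V = (1/n) * R^(2/3) * S^(1/2).
First, compute R^(2/3) = 1.39^(2/3) = 1.2455.
Next, S^(1/2) = 0.0079^(1/2) = 0.088882.
Then 1/n = 1/0.026 = 38.46.
V = 38.46 * 1.2455 * 0.088882 = 4.2578 m/s.

4.2578


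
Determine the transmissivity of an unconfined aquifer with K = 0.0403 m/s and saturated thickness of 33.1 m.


Transmissivity is defined as T = K * h.
T = 0.0403 * 33.1
  = 1.3339 m^2/s.

1.3339


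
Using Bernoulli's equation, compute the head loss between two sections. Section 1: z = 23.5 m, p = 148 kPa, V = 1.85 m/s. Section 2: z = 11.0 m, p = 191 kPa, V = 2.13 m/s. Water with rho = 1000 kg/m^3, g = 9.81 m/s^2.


Total head at each section: H = z + p/(rho*g) + V^2/(2g).
H1 = 23.5 + 148*1000/(1000*9.81) + 1.85^2/(2*9.81)
   = 23.5 + 15.087 + 0.1744
   = 38.761 m.
H2 = 11.0 + 191*1000/(1000*9.81) + 2.13^2/(2*9.81)
   = 11.0 + 19.47 + 0.2312
   = 30.701 m.
h_L = H1 - H2 = 38.761 - 30.701 = 8.06 m.

8.06


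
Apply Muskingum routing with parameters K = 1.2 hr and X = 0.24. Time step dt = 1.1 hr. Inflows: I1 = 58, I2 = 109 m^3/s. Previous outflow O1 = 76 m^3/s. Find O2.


Muskingum coefficients:
denom = 2*K*(1-X) + dt = 2*1.2*(1-0.24) + 1.1 = 2.924.
C0 = (dt - 2*K*X)/denom = (1.1 - 2*1.2*0.24)/2.924 = 0.1792.
C1 = (dt + 2*K*X)/denom = (1.1 + 2*1.2*0.24)/2.924 = 0.5732.
C2 = (2*K*(1-X) - dt)/denom = 0.2476.
O2 = C0*I2 + C1*I1 + C2*O1
   = 0.1792*109 + 0.5732*58 + 0.2476*76
   = 71.6 m^3/s.

71.6


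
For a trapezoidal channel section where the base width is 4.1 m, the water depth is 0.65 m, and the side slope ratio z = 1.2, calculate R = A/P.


For a trapezoidal section with side slope z:
A = (b + z*y)*y = (4.1 + 1.2*0.65)*0.65 = 3.172 m^2.
P = b + 2*y*sqrt(1 + z^2) = 4.1 + 2*0.65*sqrt(1 + 1.2^2) = 6.131 m.
R = A/P = 3.172 / 6.131 = 0.5174 m.

0.5174


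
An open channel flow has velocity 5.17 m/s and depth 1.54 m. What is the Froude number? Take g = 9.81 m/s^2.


The Froude number is defined as Fr = V / sqrt(g*y).
g*y = 9.81 * 1.54 = 15.1074.
sqrt(g*y) = sqrt(15.1074) = 3.8868.
Fr = 5.17 / 3.8868 = 1.3301.

1.3301


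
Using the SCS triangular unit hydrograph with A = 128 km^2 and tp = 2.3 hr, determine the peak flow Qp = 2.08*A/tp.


SCS formula: Qp = 2.08 * A / tp.
Qp = 2.08 * 128 / 2.3
   = 266.24 / 2.3
   = 115.76 m^3/s per cm.

115.76


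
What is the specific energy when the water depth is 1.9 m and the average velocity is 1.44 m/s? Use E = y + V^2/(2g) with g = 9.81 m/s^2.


Specific energy E = y + V^2/(2g).
Velocity head = V^2/(2g) = 1.44^2 / (2*9.81) = 2.0736 / 19.62 = 0.1057 m.
E = 1.9 + 0.1057 = 2.0057 m.

2.0057


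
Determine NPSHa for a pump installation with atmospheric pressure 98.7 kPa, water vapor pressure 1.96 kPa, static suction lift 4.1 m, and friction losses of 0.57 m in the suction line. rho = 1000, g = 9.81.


NPSHa = p_atm/(rho*g) - z_s - hf_s - p_vap/(rho*g).
p_atm/(rho*g) = 98.7*1000 / (1000*9.81) = 10.061 m.
p_vap/(rho*g) = 1.96*1000 / (1000*9.81) = 0.2 m.
NPSHa = 10.061 - 4.1 - 0.57 - 0.2
      = 5.19 m.

5.19


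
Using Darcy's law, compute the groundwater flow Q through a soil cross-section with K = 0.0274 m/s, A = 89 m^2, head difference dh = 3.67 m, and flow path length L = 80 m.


Darcy's law: Q = K * A * i, where i = dh/L.
Hydraulic gradient i = 3.67 / 80 = 0.045875.
Q = 0.0274 * 89 * 0.045875
  = 0.1119 m^3/s.

0.1119


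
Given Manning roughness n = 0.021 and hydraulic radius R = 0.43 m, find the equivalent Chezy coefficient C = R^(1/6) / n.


The Chezy coefficient relates to Manning's n through C = R^(1/6) / n.
R^(1/6) = 0.43^(1/6) = 0.868783.
C = 0.868783 / 0.021 = 41.37 m^(1/2)/s.

41.37


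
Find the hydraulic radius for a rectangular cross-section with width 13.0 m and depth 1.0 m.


For a rectangular section:
Flow area A = b * y = 13.0 * 1.0 = 13.0 m^2.
Wetted perimeter P = b + 2y = 13.0 + 2*1.0 = 15.0 m.
Hydraulic radius R = A/P = 13.0 / 15.0 = 0.8667 m.

0.8667


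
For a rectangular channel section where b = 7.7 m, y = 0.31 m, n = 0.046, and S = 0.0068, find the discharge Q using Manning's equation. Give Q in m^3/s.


For a rectangular channel, the cross-sectional area A = b * y = 7.7 * 0.31 = 2.39 m^2.
The wetted perimeter P = b + 2y = 7.7 + 2*0.31 = 8.32 m.
Hydraulic radius R = A/P = 2.39/8.32 = 0.2869 m.
Velocity V = (1/n)*R^(2/3)*S^(1/2) = (1/0.046)*0.2869^(2/3)*0.0068^(1/2) = 0.7798 m/s.
Discharge Q = A * V = 2.39 * 0.7798 = 1.861 m^3/s.

1.861


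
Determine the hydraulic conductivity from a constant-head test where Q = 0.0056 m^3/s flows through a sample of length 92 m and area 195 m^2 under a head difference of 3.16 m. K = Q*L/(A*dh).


From K = Q*L / (A*dh):
Numerator: Q*L = 0.0056 * 92 = 0.5152.
Denominator: A*dh = 195 * 3.16 = 616.2.
K = 0.5152 / 616.2 = 0.000836 m/s.

0.000836


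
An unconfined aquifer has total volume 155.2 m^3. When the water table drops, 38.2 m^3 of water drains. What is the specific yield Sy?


Specific yield Sy = Volume drained / Total volume.
Sy = 38.2 / 155.2
   = 0.2461.

0.2461


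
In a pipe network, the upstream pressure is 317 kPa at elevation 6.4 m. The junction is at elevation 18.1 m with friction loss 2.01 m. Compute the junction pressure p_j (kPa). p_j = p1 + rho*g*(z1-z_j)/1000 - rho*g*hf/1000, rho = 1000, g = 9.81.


Junction pressure: p_j = p1 + rho*g*(z1 - z_j)/1000 - rho*g*hf/1000.
Elevation term = 1000*9.81*(6.4 - 18.1)/1000 = -114.777 kPa.
Friction term = 1000*9.81*2.01/1000 = 19.718 kPa.
p_j = 317 + -114.777 - 19.718 = 182.5 kPa.

182.5


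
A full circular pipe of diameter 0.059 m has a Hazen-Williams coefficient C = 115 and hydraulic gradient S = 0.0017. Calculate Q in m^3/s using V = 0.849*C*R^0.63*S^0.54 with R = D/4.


For a full circular pipe, R = D/4 = 0.059/4 = 0.0147 m.
V = 0.849 * 115 * 0.0147^0.63 * 0.0017^0.54
  = 0.849 * 115 * 0.0702 * 0.031948
  = 0.219 m/s.
Pipe area A = pi*D^2/4 = pi*0.059^2/4 = 0.0027 m^2.
Q = A * V = 0.0027 * 0.219 = 0.0006 m^3/s.

0.0006


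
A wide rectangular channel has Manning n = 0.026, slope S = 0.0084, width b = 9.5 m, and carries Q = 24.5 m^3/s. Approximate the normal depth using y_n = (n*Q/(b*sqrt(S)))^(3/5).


We use the wide-channel approximation y_n = (n*Q/(b*sqrt(S)))^(3/5).
sqrt(S) = sqrt(0.0084) = 0.091652.
Numerator: n*Q = 0.026 * 24.5 = 0.637.
Denominator: b*sqrt(S) = 9.5 * 0.091652 = 0.870694.
arg = 0.7316.
y_n = 0.7316^(3/5) = 0.829 m.

0.829


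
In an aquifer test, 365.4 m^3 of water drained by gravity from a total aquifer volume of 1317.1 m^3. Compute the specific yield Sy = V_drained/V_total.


Specific yield Sy = Volume drained / Total volume.
Sy = 365.4 / 1317.1
   = 0.2774.

0.2774


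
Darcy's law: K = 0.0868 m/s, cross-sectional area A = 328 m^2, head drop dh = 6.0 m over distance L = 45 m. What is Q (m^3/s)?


Darcy's law: Q = K * A * i, where i = dh/L.
Hydraulic gradient i = 6.0 / 45 = 0.133333.
Q = 0.0868 * 328 * 0.133333
  = 3.7961 m^3/s.

3.7961


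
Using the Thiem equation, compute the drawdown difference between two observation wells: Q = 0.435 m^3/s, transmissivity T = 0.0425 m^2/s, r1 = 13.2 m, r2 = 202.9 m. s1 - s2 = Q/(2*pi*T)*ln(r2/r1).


Thiem equation: s1 - s2 = Q/(2*pi*T) * ln(r2/r1).
ln(r2/r1) = ln(202.9/13.2) = 2.7325.
Q/(2*pi*T) = 0.435 / (2*pi*0.0425) = 0.435 / 0.267 = 1.629.
s1 - s2 = 1.629 * 2.7325 = 4.4512 m.

4.4512


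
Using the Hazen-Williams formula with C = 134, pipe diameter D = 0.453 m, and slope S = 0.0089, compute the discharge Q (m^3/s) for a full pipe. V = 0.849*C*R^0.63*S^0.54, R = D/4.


For a full circular pipe, R = D/4 = 0.453/4 = 0.1133 m.
V = 0.849 * 134 * 0.1133^0.63 * 0.0089^0.54
  = 0.849 * 134 * 0.253539 * 0.078104
  = 2.2528 m/s.
Pipe area A = pi*D^2/4 = pi*0.453^2/4 = 0.1612 m^2.
Q = A * V = 0.1612 * 2.2528 = 0.3631 m^3/s.

0.3631


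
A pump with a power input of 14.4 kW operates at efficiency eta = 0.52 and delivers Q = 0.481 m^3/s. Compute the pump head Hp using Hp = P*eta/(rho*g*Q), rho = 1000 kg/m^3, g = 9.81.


Pump head formula: Hp = P * eta / (rho * g * Q).
Numerator: P * eta = 14.4 * 1000 * 0.52 = 7488.0 W.
Denominator: rho * g * Q = 1000 * 9.81 * 0.481 = 4718.61.
Hp = 7488.0 / 4718.61 = 1.59 m.

1.59


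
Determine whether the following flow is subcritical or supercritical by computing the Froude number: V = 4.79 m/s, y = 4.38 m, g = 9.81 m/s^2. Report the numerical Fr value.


The Froude number is defined as Fr = V / sqrt(g*y).
g*y = 9.81 * 4.38 = 42.9678.
sqrt(g*y) = sqrt(42.9678) = 6.555.
Fr = 4.79 / 6.555 = 0.7307.
Since Fr < 1, the flow is subcritical.

0.7307


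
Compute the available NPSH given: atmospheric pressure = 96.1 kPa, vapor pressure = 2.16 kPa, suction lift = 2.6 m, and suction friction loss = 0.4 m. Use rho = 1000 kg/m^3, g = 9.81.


NPSHa = p_atm/(rho*g) - z_s - hf_s - p_vap/(rho*g).
p_atm/(rho*g) = 96.1*1000 / (1000*9.81) = 9.796 m.
p_vap/(rho*g) = 2.16*1000 / (1000*9.81) = 0.22 m.
NPSHa = 9.796 - 2.6 - 0.4 - 0.22
      = 6.58 m.

6.58


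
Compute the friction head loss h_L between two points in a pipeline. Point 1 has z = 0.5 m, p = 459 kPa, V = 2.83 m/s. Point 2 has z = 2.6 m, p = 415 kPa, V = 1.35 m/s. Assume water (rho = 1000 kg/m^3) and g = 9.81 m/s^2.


Total head at each section: H = z + p/(rho*g) + V^2/(2g).
H1 = 0.5 + 459*1000/(1000*9.81) + 2.83^2/(2*9.81)
   = 0.5 + 46.789 + 0.4082
   = 47.697 m.
H2 = 2.6 + 415*1000/(1000*9.81) + 1.35^2/(2*9.81)
   = 2.6 + 42.304 + 0.0929
   = 44.997 m.
h_L = H1 - H2 = 47.697 - 44.997 = 2.701 m.

2.701


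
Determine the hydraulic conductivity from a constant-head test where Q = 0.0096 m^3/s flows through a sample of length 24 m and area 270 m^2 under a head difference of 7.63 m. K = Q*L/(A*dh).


From K = Q*L / (A*dh):
Numerator: Q*L = 0.0096 * 24 = 0.2304.
Denominator: A*dh = 270 * 7.63 = 2060.1.
K = 0.2304 / 2060.1 = 0.000112 m/s.

0.000112


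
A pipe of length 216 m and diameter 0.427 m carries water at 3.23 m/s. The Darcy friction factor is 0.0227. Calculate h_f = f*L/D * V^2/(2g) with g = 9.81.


Darcy-Weisbach equation: h_f = f * (L/D) * V^2/(2g).
f * L/D = 0.0227 * 216/0.427 = 11.4829.
V^2/(2g) = 3.23^2 / (2*9.81) = 10.4329 / 19.62 = 0.5317 m.
h_f = 11.4829 * 0.5317 = 6.106 m.

6.106


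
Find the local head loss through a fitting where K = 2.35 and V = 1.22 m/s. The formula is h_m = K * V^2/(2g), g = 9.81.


Minor loss formula: h_m = K * V^2/(2g).
V^2 = 1.22^2 = 1.4884.
V^2/(2g) = 1.4884 / 19.62 = 0.0759 m.
h_m = 2.35 * 0.0759 = 0.1783 m.

0.1783


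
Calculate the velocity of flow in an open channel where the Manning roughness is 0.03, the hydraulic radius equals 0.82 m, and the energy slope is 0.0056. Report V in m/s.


Manning's equation gives V = (1/n) * R^(2/3) * S^(1/2).
First, compute R^(2/3) = 0.82^(2/3) = 0.8761.
Next, S^(1/2) = 0.0056^(1/2) = 0.074833.
Then 1/n = 1/0.03 = 33.33.
V = 33.33 * 0.8761 * 0.074833 = 2.1853 m/s.

2.1853


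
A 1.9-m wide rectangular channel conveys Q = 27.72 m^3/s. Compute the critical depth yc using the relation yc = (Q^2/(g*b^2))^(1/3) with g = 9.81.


Using yc = (Q^2 / (g * b^2))^(1/3):
Q^2 = 27.72^2 = 768.4.
g * b^2 = 9.81 * 1.9^2 = 9.81 * 3.61 = 35.41.
Q^2 / (g*b^2) = 768.4 / 35.41 = 21.7001.
yc = 21.7001^(1/3) = 2.7891 m.

2.7891


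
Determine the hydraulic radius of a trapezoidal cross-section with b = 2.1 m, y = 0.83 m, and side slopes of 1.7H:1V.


For a trapezoidal section with side slope z:
A = (b + z*y)*y = (2.1 + 1.7*0.83)*0.83 = 2.914 m^2.
P = b + 2*y*sqrt(1 + z^2) = 2.1 + 2*0.83*sqrt(1 + 1.7^2) = 5.374 m.
R = A/P = 2.914 / 5.374 = 0.5423 m.

0.5423


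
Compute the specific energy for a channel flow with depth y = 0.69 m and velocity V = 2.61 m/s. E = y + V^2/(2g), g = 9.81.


Specific energy E = y + V^2/(2g).
Velocity head = V^2/(2g) = 2.61^2 / (2*9.81) = 6.8121 / 19.62 = 0.3472 m.
E = 0.69 + 0.3472 = 1.0372 m.

1.0372


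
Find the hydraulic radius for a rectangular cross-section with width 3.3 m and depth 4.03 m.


For a rectangular section:
Flow area A = b * y = 3.3 * 4.03 = 13.3 m^2.
Wetted perimeter P = b + 2y = 3.3 + 2*4.03 = 11.36 m.
Hydraulic radius R = A/P = 13.3 / 11.36 = 1.1707 m.

1.1707


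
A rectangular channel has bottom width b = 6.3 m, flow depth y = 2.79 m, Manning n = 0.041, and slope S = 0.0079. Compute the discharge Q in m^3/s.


For a rectangular channel, the cross-sectional area A = b * y = 6.3 * 2.79 = 17.58 m^2.
The wetted perimeter P = b + 2y = 6.3 + 2*2.79 = 11.88 m.
Hydraulic radius R = A/P = 17.58/11.88 = 1.4795 m.
Velocity V = (1/n)*R^(2/3)*S^(1/2) = (1/0.041)*1.4795^(2/3)*0.0079^(1/2) = 2.8148 m/s.
Discharge Q = A * V = 17.58 * 2.8148 = 49.476 m^3/s.

49.476


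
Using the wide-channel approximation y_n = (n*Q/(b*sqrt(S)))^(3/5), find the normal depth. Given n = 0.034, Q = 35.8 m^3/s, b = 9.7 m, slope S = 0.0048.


We use the wide-channel approximation y_n = (n*Q/(b*sqrt(S)))^(3/5).
sqrt(S) = sqrt(0.0048) = 0.069282.
Numerator: n*Q = 0.034 * 35.8 = 1.2172.
Denominator: b*sqrt(S) = 9.7 * 0.069282 = 0.672035.
arg = 1.8112.
y_n = 1.8112^(3/5) = 1.4282 m.

1.4282


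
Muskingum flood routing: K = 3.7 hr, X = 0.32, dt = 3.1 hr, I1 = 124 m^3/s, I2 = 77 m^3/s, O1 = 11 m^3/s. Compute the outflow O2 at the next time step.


Muskingum coefficients:
denom = 2*K*(1-X) + dt = 2*3.7*(1-0.32) + 3.1 = 8.132.
C0 = (dt - 2*K*X)/denom = (3.1 - 2*3.7*0.32)/8.132 = 0.09.
C1 = (dt + 2*K*X)/denom = (3.1 + 2*3.7*0.32)/8.132 = 0.6724.
C2 = (2*K*(1-X) - dt)/denom = 0.2376.
O2 = C0*I2 + C1*I1 + C2*O1
   = 0.09*77 + 0.6724*124 + 0.2376*11
   = 92.92 m^3/s.

92.92


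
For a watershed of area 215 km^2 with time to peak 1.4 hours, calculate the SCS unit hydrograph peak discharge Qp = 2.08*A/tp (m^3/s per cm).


SCS formula: Qp = 2.08 * A / tp.
Qp = 2.08 * 215 / 1.4
   = 447.2 / 1.4
   = 319.43 m^3/s per cm.

319.43


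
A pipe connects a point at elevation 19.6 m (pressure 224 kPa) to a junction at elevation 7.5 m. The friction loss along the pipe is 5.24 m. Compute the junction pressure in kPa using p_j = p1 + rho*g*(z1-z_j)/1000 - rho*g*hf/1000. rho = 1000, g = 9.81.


Junction pressure: p_j = p1 + rho*g*(z1 - z_j)/1000 - rho*g*hf/1000.
Elevation term = 1000*9.81*(19.6 - 7.5)/1000 = 118.701 kPa.
Friction term = 1000*9.81*5.24/1000 = 51.404 kPa.
p_j = 224 + 118.701 - 51.404 = 291.3 kPa.

291.3


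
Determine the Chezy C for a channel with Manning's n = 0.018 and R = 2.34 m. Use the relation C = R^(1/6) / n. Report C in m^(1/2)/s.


The Chezy coefficient relates to Manning's n through C = R^(1/6) / n.
R^(1/6) = 2.34^(1/6) = 1.152222.
C = 1.152222 / 0.018 = 64.01 m^(1/2)/s.

64.01


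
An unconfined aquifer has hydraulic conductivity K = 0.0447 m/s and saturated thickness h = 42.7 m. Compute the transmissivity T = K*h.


Transmissivity is defined as T = K * h.
T = 0.0447 * 42.7
  = 1.9087 m^2/s.

1.9087


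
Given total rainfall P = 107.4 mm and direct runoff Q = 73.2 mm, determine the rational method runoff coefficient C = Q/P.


The runoff coefficient C = runoff depth / rainfall depth.
C = 73.2 / 107.4
  = 0.6816.

0.6816


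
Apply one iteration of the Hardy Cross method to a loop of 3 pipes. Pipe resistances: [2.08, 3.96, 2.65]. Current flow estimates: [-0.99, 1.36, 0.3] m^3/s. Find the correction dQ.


Numerator terms (r*Q*|Q|): 2.08*-0.99*|-0.99| = -2.0386; 3.96*1.36*|1.36| = 7.3244; 2.65*0.3*|0.3| = 0.2385.
Sum of numerator = 5.5243.
Denominator terms (r*|Q|): 2.08*|-0.99| = 2.0592; 3.96*|1.36| = 5.3856; 2.65*|0.3| = 0.795.
2 * sum of denominator = 2 * 8.2398 = 16.4796.
dQ = -5.5243 / 16.4796 = -0.3352 m^3/s.

-0.3352


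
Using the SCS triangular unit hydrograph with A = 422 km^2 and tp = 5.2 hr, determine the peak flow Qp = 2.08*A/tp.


SCS formula: Qp = 2.08 * A / tp.
Qp = 2.08 * 422 / 5.2
   = 877.76 / 5.2
   = 168.8 m^3/s per cm.

168.8


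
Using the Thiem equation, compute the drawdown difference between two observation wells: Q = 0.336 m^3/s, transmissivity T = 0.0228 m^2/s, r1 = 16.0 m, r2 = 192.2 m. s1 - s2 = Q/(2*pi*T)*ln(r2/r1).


Thiem equation: s1 - s2 = Q/(2*pi*T) * ln(r2/r1).
ln(r2/r1) = ln(192.2/16.0) = 2.4859.
Q/(2*pi*T) = 0.336 / (2*pi*0.0228) = 0.336 / 0.1433 = 2.3454.
s1 - s2 = 2.3454 * 2.4859 = 5.8306 m.

5.8306


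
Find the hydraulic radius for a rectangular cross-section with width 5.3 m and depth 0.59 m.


For a rectangular section:
Flow area A = b * y = 5.3 * 0.59 = 3.13 m^2.
Wetted perimeter P = b + 2y = 5.3 + 2*0.59 = 6.48 m.
Hydraulic radius R = A/P = 3.13 / 6.48 = 0.4826 m.

0.4826


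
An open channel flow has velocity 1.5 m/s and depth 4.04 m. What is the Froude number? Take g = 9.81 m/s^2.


The Froude number is defined as Fr = V / sqrt(g*y).
g*y = 9.81 * 4.04 = 39.6324.
sqrt(g*y) = sqrt(39.6324) = 6.2954.
Fr = 1.5 / 6.2954 = 0.2383.

0.2383


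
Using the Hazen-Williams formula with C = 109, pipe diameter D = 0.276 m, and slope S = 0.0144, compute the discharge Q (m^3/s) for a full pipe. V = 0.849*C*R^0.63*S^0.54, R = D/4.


For a full circular pipe, R = D/4 = 0.276/4 = 0.069 m.
V = 0.849 * 109 * 0.069^0.63 * 0.0144^0.54
  = 0.849 * 109 * 0.185556 * 0.101278
  = 1.7391 m/s.
Pipe area A = pi*D^2/4 = pi*0.276^2/4 = 0.0598 m^2.
Q = A * V = 0.0598 * 1.7391 = 0.104 m^3/s.

0.104


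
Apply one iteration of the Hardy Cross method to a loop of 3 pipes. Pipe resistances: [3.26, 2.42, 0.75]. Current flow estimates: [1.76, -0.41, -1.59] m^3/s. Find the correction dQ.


Numerator terms (r*Q*|Q|): 3.26*1.76*|1.76| = 10.0982; 2.42*-0.41*|-0.41| = -0.4068; 0.75*-1.59*|-1.59| = -1.8961.
Sum of numerator = 7.7953.
Denominator terms (r*|Q|): 3.26*|1.76| = 5.7376; 2.42*|-0.41| = 0.9922; 0.75*|-1.59| = 1.1925.
2 * sum of denominator = 2 * 7.9223 = 15.8446.
dQ = -7.7953 / 15.8446 = -0.492 m^3/s.

-0.492


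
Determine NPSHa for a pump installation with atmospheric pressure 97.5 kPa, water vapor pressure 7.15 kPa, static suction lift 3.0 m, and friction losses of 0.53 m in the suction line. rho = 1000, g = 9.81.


NPSHa = p_atm/(rho*g) - z_s - hf_s - p_vap/(rho*g).
p_atm/(rho*g) = 97.5*1000 / (1000*9.81) = 9.939 m.
p_vap/(rho*g) = 7.15*1000 / (1000*9.81) = 0.729 m.
NPSHa = 9.939 - 3.0 - 0.53 - 0.729
      = 5.68 m.

5.68
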